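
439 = 439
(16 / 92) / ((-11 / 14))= -56 / 253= -0.22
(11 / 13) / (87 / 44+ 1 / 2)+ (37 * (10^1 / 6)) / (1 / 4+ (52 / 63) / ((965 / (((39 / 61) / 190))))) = 41103739551568 / 166408267259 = 247.01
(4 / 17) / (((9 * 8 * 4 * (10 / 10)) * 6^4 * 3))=1 / 4758912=0.00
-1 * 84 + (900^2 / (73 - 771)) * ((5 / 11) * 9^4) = -13286347476 / 3839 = -3460887.59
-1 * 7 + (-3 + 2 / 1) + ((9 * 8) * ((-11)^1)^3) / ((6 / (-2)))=31936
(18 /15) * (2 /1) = 12 /5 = 2.40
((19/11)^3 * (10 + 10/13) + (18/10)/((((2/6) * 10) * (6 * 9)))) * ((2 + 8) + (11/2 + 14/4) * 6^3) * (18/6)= 281502921093/865150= 325380.48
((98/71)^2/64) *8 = 2401/10082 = 0.24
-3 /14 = -0.21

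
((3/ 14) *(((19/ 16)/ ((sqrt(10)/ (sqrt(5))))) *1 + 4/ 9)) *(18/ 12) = 1/ 7 + 171 *sqrt(2)/ 896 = 0.41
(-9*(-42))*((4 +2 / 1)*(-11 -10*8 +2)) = -201852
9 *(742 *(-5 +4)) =-6678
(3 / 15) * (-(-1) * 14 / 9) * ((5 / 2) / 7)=1 / 9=0.11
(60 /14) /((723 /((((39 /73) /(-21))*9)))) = -1170 /862057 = -0.00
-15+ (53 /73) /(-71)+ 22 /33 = -14.34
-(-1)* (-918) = -918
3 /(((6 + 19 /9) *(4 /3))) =81 /292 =0.28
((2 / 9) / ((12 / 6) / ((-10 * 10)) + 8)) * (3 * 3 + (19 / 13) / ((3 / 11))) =8000 / 20007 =0.40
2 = 2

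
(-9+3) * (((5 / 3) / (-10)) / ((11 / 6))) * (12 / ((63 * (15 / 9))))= 24 / 385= 0.06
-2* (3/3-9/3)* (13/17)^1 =52/17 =3.06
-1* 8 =-8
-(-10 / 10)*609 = 609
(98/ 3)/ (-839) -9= -22751/ 2517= -9.04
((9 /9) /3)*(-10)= -10 /3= -3.33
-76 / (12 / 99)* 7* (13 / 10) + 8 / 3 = -171091 / 30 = -5703.03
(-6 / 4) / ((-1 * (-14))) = -3 / 28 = -0.11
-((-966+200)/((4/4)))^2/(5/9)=-5280804/5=-1056160.80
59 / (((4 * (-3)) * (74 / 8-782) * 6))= 59 / 55638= 0.00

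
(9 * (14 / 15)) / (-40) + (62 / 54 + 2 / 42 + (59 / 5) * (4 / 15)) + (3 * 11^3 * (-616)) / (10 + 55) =-9296605301 / 245700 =-37837.22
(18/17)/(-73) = -0.01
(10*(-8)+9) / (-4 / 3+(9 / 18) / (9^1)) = 1278 / 23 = 55.57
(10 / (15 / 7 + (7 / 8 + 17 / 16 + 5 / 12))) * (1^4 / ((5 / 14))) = 9408 / 1511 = 6.23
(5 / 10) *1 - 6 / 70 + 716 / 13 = 50497 / 910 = 55.49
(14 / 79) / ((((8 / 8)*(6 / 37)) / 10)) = 2590 / 237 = 10.93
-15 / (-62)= 15 / 62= 0.24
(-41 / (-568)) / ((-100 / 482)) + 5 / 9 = 53071 / 255600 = 0.21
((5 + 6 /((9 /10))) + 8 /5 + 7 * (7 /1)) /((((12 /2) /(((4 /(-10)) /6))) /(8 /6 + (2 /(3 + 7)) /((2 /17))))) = -42497 /20250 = -2.10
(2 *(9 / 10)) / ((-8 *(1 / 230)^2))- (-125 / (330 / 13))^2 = -51952915 / 4356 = -11926.75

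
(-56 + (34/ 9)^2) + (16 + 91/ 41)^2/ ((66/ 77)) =94100141/ 272322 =345.55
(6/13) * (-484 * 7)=-20328/13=-1563.69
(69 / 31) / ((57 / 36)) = 1.41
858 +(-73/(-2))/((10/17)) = 18401/20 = 920.05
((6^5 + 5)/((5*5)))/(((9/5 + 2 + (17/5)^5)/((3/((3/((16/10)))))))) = 389050/357933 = 1.09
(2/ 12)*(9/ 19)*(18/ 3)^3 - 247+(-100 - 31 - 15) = -375.95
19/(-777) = -19/777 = -0.02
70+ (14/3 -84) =-28/3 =-9.33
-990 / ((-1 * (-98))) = -495 / 49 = -10.10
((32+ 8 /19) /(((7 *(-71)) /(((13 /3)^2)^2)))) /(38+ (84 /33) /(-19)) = -13823524 /22756707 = -0.61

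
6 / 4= 3 / 2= 1.50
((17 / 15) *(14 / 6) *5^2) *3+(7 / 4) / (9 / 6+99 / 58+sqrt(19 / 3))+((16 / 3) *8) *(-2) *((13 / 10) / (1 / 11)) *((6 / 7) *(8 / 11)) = -335482157 / 598080 - 841 *sqrt(57) / 5696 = -562.05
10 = 10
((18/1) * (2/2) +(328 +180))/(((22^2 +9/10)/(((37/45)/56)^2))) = 360047/1539654480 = 0.00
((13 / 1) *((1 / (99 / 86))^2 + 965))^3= 1863123327520189489415557 / 941480149401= 1978930016427.40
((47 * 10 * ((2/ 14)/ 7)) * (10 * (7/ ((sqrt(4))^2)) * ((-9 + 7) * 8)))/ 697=-18800/ 4879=-3.85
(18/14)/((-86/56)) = -36/43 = -0.84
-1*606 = -606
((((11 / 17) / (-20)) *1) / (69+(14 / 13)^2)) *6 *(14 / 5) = -39039 / 5039225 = -0.01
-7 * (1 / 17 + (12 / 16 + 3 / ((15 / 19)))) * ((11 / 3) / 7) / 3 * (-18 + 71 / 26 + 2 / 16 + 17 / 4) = 19529521 / 318240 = 61.37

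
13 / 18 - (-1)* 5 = 103 / 18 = 5.72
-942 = -942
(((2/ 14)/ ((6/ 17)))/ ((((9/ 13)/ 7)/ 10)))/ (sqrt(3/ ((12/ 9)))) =27.28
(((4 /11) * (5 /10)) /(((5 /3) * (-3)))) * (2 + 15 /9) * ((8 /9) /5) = -16 /675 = -0.02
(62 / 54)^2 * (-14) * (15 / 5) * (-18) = 26908 / 27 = 996.59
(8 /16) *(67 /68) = 67 /136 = 0.49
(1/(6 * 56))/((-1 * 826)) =-1/277536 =-0.00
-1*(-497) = 497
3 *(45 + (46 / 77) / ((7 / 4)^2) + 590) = 7189773 / 3773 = 1905.59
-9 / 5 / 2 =-9 / 10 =-0.90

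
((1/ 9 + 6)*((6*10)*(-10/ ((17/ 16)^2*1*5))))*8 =-4505600/ 867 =-5196.77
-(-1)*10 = 10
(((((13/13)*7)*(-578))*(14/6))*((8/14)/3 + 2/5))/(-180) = 62713/2025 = 30.97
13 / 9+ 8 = 85 / 9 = 9.44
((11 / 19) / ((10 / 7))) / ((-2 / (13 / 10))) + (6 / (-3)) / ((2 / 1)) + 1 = -1001 / 3800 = -0.26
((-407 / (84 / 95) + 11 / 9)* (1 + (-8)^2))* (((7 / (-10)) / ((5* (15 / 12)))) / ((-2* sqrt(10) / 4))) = -1503931* sqrt(10) / 2250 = -2113.71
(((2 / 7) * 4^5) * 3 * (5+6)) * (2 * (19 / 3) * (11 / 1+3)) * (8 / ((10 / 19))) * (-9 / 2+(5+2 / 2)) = 39036518.40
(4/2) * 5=10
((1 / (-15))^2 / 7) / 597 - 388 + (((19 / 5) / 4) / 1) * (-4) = -368399744 / 940275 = -391.80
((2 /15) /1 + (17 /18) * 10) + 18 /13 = 6413 /585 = 10.96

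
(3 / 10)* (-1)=-3 / 10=-0.30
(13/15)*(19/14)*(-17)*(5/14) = -4199/588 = -7.14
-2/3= -0.67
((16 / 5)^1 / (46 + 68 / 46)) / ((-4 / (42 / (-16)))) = 23 / 520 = 0.04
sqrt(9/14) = 3 * sqrt(14)/14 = 0.80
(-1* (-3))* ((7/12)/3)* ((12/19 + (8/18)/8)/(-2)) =-1645/8208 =-0.20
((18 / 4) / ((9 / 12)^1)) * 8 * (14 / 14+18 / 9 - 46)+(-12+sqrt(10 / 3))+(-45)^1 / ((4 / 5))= -2130.42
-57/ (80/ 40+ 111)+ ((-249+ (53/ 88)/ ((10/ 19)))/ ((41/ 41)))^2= 5375736586097/ 87507200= 61431.93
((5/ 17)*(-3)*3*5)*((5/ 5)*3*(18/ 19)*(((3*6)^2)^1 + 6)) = -4009500/ 323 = -12413.31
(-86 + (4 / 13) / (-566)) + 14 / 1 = -264890 / 3679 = -72.00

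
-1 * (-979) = 979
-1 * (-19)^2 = -361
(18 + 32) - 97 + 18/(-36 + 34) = -56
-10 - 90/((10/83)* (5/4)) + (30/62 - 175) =-121228/155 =-782.12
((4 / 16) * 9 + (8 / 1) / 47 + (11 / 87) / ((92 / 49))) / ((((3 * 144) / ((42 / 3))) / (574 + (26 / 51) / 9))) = 107875535117 / 2331048942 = 46.28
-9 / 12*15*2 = -45 / 2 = -22.50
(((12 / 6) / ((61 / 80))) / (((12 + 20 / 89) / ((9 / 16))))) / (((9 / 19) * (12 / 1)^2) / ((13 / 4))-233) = -989235 / 1737746528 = -0.00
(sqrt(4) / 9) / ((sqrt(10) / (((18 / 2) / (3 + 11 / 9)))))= 9*sqrt(10) / 190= 0.15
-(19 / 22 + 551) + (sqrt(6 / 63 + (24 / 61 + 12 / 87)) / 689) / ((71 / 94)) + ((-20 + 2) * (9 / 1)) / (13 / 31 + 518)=-5916015 / 10714 + 94 * sqrt(864754422) / 1817291931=-552.17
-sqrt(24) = -2 * sqrt(6) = -4.90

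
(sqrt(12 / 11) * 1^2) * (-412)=-824 * sqrt(33) / 11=-430.32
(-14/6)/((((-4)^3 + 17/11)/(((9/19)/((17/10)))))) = 770/73967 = 0.01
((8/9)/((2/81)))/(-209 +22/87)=-3132/18161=-0.17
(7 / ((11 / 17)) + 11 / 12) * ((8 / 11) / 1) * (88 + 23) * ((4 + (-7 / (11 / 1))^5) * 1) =71916008522 / 19487171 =3690.43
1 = 1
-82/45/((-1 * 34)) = 0.05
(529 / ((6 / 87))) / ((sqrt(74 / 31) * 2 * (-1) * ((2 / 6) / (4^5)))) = -7625702.83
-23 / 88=-0.26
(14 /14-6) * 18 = -90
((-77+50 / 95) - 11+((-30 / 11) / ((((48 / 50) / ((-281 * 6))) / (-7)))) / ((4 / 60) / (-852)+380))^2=31805062067159005621824 / 1030199403888986881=30872.72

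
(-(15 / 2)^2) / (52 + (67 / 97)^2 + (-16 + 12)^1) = -2117025 / 1824484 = -1.16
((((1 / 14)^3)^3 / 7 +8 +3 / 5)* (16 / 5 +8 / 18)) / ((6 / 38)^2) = 92047050188519189 / 73217584540800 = 1257.17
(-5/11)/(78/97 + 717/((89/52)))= -8633/7971678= -0.00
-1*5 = -5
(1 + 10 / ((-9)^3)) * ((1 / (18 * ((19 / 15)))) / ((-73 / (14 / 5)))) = -5033 / 3033369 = -0.00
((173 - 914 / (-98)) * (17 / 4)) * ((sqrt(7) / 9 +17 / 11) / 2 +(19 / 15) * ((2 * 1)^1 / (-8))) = 25313 * sqrt(7) / 588 +1088459 / 3080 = 467.29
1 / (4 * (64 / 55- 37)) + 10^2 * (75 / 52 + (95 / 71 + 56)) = 42773999935 / 7276932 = 5878.03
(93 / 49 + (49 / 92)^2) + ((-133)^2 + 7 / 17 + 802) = 18493.59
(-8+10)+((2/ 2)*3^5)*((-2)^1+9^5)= 14348423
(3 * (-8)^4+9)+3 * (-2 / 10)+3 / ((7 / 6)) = 430464 / 35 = 12298.97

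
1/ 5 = 0.20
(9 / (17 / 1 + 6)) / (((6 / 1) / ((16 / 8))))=3 / 23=0.13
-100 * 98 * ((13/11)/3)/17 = -127400/561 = -227.09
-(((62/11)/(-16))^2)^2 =-923521/59969536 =-0.02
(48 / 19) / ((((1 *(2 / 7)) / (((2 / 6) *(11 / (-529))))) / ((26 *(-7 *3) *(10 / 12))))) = 280280 / 10051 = 27.89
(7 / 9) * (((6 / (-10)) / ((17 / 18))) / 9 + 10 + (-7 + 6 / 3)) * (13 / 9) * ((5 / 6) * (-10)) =-190645 / 4131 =-46.15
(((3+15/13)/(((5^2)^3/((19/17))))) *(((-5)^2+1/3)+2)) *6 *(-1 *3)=-504792/3453125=-0.15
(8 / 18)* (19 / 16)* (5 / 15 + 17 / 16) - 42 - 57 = -169799 / 1728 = -98.26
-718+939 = 221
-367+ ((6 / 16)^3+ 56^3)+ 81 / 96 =89727947 / 512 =175249.90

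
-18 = -18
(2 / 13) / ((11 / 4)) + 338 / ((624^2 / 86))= 10757 / 82368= 0.13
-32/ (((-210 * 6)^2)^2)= -1/ 78764805000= -0.00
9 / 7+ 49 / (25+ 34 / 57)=32682 / 10213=3.20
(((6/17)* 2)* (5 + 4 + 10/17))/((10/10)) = 1956/289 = 6.77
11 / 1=11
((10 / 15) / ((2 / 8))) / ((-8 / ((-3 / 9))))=1 / 9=0.11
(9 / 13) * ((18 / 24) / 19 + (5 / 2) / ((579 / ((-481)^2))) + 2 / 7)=923430891 / 1334788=691.82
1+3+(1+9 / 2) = 19 / 2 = 9.50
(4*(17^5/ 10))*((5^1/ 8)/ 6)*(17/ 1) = 24137569/ 24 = 1005732.04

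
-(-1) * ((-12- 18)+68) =38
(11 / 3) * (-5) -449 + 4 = -1390 / 3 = -463.33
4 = 4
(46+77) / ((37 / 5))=615 / 37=16.62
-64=-64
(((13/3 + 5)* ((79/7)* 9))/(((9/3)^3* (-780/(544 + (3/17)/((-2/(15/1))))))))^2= 2124682301641/3560508900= 596.74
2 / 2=1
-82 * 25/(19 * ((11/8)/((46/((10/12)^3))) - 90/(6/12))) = 0.60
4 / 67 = 0.06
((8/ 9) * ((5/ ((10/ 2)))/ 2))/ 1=4/ 9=0.44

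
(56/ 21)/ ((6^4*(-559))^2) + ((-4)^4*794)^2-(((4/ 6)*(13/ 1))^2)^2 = 41316248054.32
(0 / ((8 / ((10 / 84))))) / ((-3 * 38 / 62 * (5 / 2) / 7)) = 0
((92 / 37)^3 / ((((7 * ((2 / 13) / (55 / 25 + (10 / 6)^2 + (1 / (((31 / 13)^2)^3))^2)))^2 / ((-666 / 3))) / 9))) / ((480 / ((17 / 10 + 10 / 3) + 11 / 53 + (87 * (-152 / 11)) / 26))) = 45897887508406180243344496244823301239395405965804111 / 818884238525884759804060051725425870696076926250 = 56049.30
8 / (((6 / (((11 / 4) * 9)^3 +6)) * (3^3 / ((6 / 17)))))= 19033 / 72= 264.35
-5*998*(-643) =3208570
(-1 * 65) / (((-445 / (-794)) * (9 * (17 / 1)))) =-10322 / 13617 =-0.76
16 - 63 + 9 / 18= -93 / 2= -46.50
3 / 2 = 1.50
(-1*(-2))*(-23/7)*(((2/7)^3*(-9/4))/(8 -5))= 0.11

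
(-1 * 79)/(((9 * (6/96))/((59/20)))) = -18644/45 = -414.31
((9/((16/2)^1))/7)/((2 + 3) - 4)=9/56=0.16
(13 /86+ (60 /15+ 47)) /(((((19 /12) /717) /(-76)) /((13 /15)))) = -328024632 /215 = -1525695.96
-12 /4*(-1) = 3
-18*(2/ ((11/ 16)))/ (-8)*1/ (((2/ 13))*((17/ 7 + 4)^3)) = 17836/ 111375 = 0.16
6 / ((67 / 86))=516 / 67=7.70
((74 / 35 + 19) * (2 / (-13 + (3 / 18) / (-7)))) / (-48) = 739 / 10940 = 0.07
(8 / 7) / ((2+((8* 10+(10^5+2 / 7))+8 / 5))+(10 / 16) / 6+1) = 1920 / 168142783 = 0.00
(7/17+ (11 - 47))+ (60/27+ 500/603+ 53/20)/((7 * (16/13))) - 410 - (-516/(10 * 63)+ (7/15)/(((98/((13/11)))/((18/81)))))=-336525083717/757753920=-444.11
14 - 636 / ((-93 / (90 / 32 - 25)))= -17079 / 124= -137.73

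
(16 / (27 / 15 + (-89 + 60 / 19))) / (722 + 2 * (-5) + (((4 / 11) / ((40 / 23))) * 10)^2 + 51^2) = -11495 / 200299598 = -0.00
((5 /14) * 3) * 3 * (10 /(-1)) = -225 /7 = -32.14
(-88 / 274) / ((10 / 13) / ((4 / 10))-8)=572 / 10823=0.05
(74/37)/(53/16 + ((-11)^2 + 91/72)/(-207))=59616/81133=0.73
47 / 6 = 7.83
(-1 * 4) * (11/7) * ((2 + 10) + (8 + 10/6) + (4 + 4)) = -3916/21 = -186.48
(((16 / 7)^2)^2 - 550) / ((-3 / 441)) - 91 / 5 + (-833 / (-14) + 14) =76892.89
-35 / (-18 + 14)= 35 / 4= 8.75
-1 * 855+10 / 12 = -5125 / 6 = -854.17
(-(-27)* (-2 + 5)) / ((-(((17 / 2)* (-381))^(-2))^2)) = -8909649601279070.06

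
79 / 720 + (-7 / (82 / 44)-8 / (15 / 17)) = -375289 / 29520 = -12.71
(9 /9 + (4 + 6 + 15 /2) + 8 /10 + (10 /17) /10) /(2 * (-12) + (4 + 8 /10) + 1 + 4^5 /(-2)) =-3291 /90134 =-0.04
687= 687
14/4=7/2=3.50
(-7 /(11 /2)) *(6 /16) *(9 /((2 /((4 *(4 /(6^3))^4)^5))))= -0.00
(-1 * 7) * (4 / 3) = -28 / 3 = -9.33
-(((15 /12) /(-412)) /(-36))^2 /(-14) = 25 /49277362176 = 0.00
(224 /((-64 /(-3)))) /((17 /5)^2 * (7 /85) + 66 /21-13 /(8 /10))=-12250 /14181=-0.86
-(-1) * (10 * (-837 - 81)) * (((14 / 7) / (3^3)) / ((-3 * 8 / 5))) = 425 / 3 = 141.67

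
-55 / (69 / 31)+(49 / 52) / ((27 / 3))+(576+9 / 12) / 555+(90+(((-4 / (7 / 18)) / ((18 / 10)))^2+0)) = 4834230263 / 48787830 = 99.09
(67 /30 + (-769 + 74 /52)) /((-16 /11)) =820831 /1560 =526.17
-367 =-367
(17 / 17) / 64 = 1 / 64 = 0.02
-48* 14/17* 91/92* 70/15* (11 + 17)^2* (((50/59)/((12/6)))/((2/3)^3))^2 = -398199847500/1361071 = -292563.61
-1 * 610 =-610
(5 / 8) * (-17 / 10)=-17 / 16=-1.06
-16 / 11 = -1.45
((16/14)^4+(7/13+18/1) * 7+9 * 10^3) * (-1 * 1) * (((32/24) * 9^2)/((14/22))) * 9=-3047441698620/218491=-13947676.10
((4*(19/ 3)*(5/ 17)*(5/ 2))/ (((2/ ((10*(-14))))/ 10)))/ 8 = -83125/ 51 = -1629.90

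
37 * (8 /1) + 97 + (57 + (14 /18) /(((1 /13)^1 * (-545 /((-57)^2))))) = 212399 /545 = 389.72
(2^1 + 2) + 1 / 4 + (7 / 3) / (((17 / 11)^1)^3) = 4.88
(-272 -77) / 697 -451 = -314696 / 697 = -451.50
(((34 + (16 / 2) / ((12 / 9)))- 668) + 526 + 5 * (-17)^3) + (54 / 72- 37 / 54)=-2664029 / 108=-24666.94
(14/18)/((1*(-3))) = -7/27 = -0.26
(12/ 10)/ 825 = 2/ 1375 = 0.00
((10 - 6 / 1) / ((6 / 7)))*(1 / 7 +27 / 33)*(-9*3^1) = -1332 / 11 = -121.09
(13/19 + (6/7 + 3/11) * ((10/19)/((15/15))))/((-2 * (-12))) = 1871/35112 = 0.05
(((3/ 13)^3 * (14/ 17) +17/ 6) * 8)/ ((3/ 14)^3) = 2311.83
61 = 61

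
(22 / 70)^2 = 0.10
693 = 693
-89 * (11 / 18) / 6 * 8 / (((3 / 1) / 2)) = -3916 / 81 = -48.35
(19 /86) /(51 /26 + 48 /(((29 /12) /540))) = 7163 /347806317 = 0.00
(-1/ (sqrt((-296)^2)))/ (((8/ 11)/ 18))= -99/ 1184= -0.08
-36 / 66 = -6 / 11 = -0.55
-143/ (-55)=13/ 5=2.60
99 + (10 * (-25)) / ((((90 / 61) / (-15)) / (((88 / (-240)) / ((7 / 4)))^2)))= 278597 / 1323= 210.58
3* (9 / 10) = 27 / 10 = 2.70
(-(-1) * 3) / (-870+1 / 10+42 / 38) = -570 / 165071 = -0.00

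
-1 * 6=-6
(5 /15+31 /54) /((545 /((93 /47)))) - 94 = -43339061 /461070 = -94.00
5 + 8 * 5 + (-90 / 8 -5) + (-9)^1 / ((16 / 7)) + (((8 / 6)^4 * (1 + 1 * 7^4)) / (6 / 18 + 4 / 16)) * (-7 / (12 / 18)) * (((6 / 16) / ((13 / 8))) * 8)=-157401989 / 624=-252246.78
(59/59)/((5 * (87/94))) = 94/435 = 0.22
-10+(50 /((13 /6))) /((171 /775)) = 70090 /741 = 94.59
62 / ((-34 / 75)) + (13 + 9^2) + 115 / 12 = -6769 / 204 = -33.18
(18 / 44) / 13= 9 / 286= 0.03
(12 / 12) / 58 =1 / 58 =0.02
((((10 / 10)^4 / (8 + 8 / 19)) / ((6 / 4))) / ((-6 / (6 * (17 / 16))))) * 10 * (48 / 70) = -323 / 560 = -0.58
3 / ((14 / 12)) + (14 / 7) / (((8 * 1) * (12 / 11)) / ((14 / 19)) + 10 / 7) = 1391 / 511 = 2.72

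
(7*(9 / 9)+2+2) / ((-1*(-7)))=11 / 7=1.57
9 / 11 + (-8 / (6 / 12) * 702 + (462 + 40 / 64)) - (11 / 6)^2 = -8531359 / 792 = -10771.92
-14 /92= -7 /46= -0.15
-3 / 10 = -0.30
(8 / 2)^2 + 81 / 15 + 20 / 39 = 21.91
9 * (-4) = -36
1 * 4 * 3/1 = 12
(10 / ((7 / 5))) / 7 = 50 / 49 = 1.02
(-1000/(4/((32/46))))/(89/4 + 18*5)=-16000/10327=-1.55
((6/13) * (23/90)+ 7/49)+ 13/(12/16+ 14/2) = 82016/42315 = 1.94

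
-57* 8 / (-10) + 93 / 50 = 2373 / 50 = 47.46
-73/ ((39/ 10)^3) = -73000/ 59319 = -1.23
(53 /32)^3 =148877 /32768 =4.54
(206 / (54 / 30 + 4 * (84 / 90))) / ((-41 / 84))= -76.27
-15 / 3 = -5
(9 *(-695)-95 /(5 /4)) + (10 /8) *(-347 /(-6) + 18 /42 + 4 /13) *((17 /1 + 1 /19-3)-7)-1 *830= -137863463 /20748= -6644.66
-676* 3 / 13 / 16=-39 / 4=-9.75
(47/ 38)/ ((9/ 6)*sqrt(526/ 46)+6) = 4324/ 5985 - 47*sqrt(6049)/ 5985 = 0.11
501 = 501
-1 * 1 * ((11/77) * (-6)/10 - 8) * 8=2264/35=64.69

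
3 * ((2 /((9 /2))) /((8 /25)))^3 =15625 /1944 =8.04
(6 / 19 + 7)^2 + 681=734.52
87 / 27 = 29 / 9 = 3.22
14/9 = 1.56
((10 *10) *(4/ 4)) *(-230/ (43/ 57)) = -1311000/ 43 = -30488.37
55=55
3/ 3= 1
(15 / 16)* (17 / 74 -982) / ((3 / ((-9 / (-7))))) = -3269295 / 8288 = -394.46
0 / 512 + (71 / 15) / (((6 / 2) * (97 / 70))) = 994 / 873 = 1.14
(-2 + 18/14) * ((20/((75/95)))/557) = -380/11697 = -0.03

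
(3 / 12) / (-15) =-1 / 60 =-0.02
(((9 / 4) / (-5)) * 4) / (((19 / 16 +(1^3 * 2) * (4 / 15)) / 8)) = -3456 / 413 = -8.37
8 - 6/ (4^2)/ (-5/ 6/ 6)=107/ 10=10.70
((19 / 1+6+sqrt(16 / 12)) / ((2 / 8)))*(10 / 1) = 1046.19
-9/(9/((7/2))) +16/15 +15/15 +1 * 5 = 107/30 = 3.57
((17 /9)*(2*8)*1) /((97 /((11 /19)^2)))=32912 /315153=0.10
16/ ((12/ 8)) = 32/ 3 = 10.67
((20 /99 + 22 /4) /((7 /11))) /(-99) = -1129 /12474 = -0.09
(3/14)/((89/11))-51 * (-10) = 635493/1246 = 510.03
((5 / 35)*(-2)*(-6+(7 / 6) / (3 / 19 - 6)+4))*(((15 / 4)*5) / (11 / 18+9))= 109875 / 89614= 1.23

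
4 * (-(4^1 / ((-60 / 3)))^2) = -4 / 25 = -0.16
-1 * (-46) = 46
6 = 6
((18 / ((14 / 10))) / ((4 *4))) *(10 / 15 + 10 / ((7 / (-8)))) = -1695 / 196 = -8.65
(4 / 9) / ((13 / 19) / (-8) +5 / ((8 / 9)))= 304 / 3789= 0.08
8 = 8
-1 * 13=-13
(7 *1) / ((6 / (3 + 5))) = 28 / 3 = 9.33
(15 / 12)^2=1.56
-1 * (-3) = 3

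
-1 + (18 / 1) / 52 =-17 / 26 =-0.65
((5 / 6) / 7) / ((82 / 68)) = 85 / 861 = 0.10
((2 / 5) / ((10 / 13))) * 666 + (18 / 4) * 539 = 138591 / 50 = 2771.82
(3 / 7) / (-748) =-3 / 5236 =-0.00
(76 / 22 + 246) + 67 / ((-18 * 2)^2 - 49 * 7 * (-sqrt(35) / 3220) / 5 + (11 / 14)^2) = 5860646710274084946 / 23488980549355849 - 1812971090 * sqrt(35) / 2135361868123259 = 249.51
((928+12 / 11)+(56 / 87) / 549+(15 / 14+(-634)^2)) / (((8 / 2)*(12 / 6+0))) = 2963429981471 / 58844016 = 50360.77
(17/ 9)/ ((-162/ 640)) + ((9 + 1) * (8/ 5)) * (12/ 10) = 42784/ 3645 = 11.74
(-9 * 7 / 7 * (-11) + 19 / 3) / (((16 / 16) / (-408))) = -42976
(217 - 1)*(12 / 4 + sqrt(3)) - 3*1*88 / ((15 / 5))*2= 216*sqrt(3) + 472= 846.12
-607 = -607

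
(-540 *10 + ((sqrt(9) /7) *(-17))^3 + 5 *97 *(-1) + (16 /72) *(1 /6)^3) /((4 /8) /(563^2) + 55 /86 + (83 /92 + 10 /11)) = -7210310390018033639 /2817566989612011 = -2559.06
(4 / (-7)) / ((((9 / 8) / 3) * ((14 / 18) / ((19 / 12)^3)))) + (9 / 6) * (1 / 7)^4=-168032 / 21609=-7.78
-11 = -11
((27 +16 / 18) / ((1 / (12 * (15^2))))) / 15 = 5020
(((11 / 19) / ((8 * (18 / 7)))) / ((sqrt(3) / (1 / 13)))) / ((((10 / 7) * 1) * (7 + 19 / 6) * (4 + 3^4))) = 539 * sqrt(3) / 922100400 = 0.00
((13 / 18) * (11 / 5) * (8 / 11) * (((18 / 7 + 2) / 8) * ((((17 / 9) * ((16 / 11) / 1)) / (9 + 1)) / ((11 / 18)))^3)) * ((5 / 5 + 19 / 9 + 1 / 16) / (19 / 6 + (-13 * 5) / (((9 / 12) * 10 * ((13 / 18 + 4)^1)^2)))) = 69102554619904 / 1008049344184575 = 0.07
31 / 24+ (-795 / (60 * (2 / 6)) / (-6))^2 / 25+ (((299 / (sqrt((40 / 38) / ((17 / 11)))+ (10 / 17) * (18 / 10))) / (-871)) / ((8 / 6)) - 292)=-14062093291 / 48561600+ 1173 * sqrt(17765) / 323744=-289.09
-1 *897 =-897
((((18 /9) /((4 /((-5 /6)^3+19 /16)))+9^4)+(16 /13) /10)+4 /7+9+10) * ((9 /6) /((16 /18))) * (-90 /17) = -23284100601 /396032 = -58793.48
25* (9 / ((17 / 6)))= 1350 / 17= 79.41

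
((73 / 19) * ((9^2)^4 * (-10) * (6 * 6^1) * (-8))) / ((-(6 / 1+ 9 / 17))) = -51284141530560 / 703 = -72950414694.96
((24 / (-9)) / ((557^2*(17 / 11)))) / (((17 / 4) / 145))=-51040 / 268985883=-0.00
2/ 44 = 1/ 22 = 0.05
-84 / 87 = -28 / 29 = -0.97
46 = 46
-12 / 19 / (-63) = 4 / 399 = 0.01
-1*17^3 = -4913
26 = 26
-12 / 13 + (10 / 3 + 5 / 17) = 1793 / 663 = 2.70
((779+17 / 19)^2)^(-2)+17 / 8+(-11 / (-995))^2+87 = 4254070292165316408492171 / 47731438524207760224400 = 89.13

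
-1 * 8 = -8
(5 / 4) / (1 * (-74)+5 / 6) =-15 / 878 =-0.02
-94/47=-2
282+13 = 295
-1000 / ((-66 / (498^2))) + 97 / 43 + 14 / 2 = 1777366378 / 473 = 3757645.62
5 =5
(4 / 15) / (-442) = -2 / 3315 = -0.00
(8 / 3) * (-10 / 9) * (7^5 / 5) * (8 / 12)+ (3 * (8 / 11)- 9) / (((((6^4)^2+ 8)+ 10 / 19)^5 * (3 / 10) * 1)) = -6639.80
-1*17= -17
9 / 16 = 0.56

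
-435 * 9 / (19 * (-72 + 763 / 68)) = 266220 / 78527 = 3.39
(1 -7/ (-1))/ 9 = 8/ 9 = 0.89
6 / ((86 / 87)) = 261 / 43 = 6.07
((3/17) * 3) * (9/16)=81/272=0.30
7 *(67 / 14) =67 / 2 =33.50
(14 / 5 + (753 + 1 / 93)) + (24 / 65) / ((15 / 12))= 22853308 / 30225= 756.11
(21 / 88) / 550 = 21 / 48400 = 0.00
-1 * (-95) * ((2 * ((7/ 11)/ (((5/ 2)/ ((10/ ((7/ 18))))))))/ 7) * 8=109440/ 77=1421.30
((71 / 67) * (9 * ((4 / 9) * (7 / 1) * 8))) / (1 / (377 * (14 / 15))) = 83941312 / 1005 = 83523.69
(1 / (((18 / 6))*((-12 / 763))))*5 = -3815 / 36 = -105.97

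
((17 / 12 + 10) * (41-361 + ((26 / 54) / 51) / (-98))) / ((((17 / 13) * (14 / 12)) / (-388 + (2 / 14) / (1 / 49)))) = 9767372829071 / 10705716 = 912351.20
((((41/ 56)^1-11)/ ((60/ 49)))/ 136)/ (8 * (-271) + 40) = 115/ 3969024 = 0.00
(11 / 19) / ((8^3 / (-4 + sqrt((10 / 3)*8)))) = -11 / 2432 + 11*sqrt(15) / 7296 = 0.00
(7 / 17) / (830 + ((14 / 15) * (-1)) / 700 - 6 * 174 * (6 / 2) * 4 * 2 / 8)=-750 / 4192931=-0.00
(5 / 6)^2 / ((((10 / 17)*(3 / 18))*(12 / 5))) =425 / 144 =2.95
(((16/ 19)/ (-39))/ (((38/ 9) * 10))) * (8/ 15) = -32/ 117325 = -0.00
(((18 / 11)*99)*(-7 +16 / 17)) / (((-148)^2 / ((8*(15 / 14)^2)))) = -1877175 / 4561508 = -0.41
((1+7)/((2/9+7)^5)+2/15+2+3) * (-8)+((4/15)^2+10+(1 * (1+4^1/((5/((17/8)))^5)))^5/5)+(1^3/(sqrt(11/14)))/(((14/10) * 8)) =-5646617993644709858446331377844253166658259691/183708436865325465600000000000000000000000000+5 * sqrt(154)/616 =-30.64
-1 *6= -6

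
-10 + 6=-4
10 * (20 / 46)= 100 / 23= 4.35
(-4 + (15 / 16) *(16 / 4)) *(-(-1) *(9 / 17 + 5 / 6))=-0.34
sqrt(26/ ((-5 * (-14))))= sqrt(455)/ 35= 0.61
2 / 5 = 0.40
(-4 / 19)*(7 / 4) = -0.37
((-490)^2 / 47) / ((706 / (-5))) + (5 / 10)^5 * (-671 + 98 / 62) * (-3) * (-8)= -276830074 / 514321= -538.24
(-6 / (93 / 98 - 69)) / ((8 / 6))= 0.07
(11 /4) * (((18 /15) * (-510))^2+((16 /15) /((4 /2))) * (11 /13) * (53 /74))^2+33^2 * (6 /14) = 140575566834945132407 /364393575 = 385779488112.39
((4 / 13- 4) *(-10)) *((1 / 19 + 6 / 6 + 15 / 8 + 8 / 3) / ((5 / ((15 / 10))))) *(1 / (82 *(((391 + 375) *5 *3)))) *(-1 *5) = -2551 / 7757282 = -0.00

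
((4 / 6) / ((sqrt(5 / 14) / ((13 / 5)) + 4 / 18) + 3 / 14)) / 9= 52052 / 221685-1092*sqrt(70) / 73895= 0.11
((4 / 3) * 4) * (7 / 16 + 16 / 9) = 319 / 27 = 11.81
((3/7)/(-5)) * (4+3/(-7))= -15/49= -0.31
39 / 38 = 1.03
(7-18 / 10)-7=-9 / 5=-1.80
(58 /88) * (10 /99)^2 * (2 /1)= 1450 /107811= 0.01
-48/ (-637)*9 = 432/ 637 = 0.68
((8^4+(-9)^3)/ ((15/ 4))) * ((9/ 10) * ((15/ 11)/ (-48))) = -10101/ 440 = -22.96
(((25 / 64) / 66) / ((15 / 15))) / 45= 5 / 38016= 0.00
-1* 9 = -9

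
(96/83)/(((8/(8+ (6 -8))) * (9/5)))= 0.48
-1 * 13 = -13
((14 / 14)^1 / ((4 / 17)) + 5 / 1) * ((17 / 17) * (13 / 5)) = 24.05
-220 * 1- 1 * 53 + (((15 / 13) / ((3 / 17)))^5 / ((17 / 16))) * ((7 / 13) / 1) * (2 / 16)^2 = -3443853553 / 19307236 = -178.37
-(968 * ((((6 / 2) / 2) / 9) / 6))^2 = -58564 / 81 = -723.01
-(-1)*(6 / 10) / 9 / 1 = 1 / 15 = 0.07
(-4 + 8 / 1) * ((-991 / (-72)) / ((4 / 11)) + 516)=159509 / 72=2215.40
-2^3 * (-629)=5032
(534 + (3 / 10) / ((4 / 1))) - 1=21323 / 40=533.08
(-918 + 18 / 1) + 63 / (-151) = -135963 / 151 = -900.42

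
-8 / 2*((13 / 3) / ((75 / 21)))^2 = -33124 / 5625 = -5.89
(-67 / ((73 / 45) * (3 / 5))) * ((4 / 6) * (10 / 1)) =-33500 / 73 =-458.90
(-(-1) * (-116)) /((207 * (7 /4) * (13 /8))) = -0.20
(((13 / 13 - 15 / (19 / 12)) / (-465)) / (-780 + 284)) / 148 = -0.00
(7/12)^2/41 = 49/5904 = 0.01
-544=-544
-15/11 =-1.36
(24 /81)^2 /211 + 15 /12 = 1.25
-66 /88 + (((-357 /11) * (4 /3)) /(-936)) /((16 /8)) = -0.73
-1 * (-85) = 85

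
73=73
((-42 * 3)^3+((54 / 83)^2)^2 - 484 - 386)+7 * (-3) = -94976763189651 / 47458321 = -2001266.82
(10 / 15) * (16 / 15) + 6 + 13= 887 / 45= 19.71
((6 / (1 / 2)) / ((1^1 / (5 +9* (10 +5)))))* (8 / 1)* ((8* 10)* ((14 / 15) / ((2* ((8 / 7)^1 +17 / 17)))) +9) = 1065344 / 3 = 355114.67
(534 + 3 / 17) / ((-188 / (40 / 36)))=-3.16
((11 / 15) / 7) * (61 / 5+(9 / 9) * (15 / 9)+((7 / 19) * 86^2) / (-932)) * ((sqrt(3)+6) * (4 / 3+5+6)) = 295755097 * sqrt(3) / 20917575+591510194 / 6972525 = 109.32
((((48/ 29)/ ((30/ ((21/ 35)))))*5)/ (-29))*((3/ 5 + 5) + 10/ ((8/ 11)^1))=-0.11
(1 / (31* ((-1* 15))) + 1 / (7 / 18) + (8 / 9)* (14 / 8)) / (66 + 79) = 40279 / 1415925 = 0.03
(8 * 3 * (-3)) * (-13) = 936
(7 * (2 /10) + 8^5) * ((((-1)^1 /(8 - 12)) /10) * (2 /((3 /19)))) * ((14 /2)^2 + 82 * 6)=1684183313 /300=5613944.38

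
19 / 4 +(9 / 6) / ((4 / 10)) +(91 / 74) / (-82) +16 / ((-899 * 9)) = 416484229 / 49096188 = 8.48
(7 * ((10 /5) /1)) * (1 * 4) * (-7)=-392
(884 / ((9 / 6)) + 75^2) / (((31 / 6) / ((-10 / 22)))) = -186430 / 341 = -546.72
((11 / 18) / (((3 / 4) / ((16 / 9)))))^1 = 352 / 243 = 1.45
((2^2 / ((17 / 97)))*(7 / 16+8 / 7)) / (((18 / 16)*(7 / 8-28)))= -91568 / 77469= -1.18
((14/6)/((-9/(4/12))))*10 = -0.86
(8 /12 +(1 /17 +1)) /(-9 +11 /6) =-0.24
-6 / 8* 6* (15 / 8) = -135 / 16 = -8.44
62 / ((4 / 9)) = 279 / 2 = 139.50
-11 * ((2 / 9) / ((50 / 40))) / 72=-0.03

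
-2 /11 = -0.18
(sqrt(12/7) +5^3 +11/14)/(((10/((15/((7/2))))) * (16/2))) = 3 * sqrt(21)/196 +5283/784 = 6.81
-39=-39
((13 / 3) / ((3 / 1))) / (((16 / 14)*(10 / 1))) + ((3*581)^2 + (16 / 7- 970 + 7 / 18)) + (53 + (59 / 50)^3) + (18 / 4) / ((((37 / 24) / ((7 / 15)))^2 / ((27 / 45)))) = 3037136.69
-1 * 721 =-721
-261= -261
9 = 9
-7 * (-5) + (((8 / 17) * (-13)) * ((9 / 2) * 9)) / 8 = 137 / 34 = 4.03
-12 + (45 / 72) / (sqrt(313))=-12 + 5* sqrt(313) / 2504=-11.96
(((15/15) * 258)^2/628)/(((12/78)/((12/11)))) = 751.59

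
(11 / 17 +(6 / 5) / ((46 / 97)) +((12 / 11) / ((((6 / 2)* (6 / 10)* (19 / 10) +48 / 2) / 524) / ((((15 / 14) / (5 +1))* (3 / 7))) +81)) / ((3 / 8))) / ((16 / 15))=138635033607 / 46023160172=3.01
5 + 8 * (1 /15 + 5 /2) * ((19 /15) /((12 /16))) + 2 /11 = 295963 /7425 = 39.86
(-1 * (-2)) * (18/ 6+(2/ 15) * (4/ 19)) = 1726/ 285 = 6.06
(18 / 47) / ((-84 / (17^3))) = -14739 / 658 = -22.40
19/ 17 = 1.12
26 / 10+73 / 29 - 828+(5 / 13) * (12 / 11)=-17053774 / 20735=-822.46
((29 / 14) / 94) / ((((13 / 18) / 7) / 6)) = 783 / 611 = 1.28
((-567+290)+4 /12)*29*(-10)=80233.33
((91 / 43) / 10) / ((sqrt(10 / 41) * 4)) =0.11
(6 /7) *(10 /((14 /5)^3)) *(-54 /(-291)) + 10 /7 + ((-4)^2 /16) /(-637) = 4539852 /3027661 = 1.50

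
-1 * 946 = -946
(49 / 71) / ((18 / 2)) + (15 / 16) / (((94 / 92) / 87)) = 19198009 / 240264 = 79.90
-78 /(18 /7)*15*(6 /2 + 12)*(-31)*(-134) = -28351050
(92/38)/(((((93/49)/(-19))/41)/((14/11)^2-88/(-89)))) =-865364696/333839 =-2592.16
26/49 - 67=-3257/49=-66.47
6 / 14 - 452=-3161 / 7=-451.57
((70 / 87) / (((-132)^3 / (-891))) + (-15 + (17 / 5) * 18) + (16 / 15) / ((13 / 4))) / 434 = 1018795849 / 9502933440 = 0.11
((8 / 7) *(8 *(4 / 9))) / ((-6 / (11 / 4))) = -352 / 189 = -1.86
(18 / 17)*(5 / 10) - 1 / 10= 73 / 170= 0.43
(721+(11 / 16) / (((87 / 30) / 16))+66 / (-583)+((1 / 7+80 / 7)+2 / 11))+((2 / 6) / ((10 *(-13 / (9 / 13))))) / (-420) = 2945877075707 / 4000196200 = 736.43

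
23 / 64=0.36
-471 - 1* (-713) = 242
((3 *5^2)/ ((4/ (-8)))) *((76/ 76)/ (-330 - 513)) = 50/ 281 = 0.18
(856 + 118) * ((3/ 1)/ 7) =2922/ 7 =417.43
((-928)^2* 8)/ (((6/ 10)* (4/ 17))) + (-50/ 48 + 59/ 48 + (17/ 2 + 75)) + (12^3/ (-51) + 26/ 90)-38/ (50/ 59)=2986586433547/ 61200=48800431.92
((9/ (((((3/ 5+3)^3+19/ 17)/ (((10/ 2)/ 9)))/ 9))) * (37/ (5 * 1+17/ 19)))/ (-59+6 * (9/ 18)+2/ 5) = -336121875/ 3160895584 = -0.11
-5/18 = -0.28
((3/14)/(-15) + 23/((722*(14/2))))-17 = -214918/12635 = -17.01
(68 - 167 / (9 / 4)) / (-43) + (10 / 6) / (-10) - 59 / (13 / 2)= -91553 / 10062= -9.10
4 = 4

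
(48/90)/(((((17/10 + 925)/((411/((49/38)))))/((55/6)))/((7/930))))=0.01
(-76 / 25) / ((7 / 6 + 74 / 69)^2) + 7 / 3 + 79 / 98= 197522771 / 77976150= 2.53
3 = 3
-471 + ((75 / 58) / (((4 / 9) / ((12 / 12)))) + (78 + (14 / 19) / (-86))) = -73940941 / 189544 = -390.10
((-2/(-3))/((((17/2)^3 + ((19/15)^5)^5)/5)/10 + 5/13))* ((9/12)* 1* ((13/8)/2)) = 1066861860423289239406585693359375/52625295190362776167033683215687542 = 0.02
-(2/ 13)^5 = -32/ 371293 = -0.00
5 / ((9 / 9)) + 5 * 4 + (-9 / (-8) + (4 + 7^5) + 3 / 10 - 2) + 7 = 673697 / 40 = 16842.42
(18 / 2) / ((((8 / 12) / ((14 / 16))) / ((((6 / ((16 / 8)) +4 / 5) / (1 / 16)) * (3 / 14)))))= 1539 / 10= 153.90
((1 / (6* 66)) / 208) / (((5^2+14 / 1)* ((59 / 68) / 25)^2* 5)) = 36125 / 698887332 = 0.00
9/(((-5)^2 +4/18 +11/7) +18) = 567/2822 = 0.20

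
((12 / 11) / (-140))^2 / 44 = 0.00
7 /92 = 0.08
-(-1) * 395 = 395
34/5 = 6.80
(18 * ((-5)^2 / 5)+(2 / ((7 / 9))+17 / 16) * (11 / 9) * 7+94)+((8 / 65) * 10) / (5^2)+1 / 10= 10073209 / 46800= 215.24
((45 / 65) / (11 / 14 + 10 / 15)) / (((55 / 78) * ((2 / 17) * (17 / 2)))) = 2268 / 3355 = 0.68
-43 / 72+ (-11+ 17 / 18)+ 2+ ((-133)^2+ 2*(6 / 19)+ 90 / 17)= 411311963 / 23256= 17686.27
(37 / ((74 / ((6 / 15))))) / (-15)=-1 / 75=-0.01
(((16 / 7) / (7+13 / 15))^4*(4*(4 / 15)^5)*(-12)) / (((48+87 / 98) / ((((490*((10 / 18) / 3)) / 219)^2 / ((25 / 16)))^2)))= -8084777718513664000 / 70968517551209876823022311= -0.00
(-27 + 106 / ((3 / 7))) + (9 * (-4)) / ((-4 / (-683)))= -17780 / 3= -5926.67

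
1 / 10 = 0.10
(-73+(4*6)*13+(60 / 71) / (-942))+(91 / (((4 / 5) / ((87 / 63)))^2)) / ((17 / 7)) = 9568526879 / 27287856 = 350.65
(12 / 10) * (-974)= -5844 / 5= -1168.80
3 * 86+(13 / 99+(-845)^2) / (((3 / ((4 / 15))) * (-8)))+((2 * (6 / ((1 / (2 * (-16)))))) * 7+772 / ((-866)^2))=-8656346396351 / 835263495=-10363.61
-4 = -4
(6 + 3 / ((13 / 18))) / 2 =66 / 13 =5.08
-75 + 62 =-13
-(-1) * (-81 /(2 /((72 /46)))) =-1458 /23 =-63.39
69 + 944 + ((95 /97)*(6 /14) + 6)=692186 /679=1019.42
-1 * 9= -9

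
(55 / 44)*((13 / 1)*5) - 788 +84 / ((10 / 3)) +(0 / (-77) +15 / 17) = -231427 / 340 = -680.67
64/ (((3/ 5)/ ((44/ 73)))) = 64.29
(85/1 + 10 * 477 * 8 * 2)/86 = 76405/86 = 888.43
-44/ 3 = -14.67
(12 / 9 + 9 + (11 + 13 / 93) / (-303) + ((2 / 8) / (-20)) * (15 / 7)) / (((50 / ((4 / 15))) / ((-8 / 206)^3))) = -259295416 / 80828879599125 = -0.00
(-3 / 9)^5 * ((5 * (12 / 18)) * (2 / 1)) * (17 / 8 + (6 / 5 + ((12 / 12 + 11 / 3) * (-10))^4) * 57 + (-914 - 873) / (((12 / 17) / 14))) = -291923398627 / 39366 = -7415622.58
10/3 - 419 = -415.67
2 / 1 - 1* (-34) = 36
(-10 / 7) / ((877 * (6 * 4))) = -5 / 73668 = -0.00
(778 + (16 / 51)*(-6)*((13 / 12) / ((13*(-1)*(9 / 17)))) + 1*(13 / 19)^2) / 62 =7590617 / 604314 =12.56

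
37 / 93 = 0.40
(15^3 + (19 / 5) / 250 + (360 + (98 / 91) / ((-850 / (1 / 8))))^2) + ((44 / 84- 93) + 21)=132903.42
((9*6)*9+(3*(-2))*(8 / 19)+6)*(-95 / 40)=-2325 / 2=-1162.50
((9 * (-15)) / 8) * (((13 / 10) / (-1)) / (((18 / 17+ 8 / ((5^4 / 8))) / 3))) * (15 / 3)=55940625 / 197408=283.38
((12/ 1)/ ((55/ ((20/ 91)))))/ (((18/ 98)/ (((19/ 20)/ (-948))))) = -133/ 508365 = -0.00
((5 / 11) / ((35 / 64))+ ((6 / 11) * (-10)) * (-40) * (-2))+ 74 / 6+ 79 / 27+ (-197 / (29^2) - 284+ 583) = -212448370 / 1748439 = -121.51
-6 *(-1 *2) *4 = 48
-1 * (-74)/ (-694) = -37/ 347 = -0.11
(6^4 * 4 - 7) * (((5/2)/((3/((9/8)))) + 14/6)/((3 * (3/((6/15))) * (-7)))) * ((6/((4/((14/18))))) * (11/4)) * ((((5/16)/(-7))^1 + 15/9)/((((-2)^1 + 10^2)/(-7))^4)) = -974534011/66913910784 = -0.01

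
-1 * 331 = -331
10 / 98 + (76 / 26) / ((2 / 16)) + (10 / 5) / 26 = 15010 / 637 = 23.56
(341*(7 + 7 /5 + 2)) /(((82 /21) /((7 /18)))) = 217217 /615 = 353.20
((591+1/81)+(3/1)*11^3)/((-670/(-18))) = 74261/603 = 123.15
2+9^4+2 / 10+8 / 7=229752 / 35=6564.34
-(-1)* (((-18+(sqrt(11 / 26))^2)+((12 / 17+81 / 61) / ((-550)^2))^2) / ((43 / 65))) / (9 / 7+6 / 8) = -13.05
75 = 75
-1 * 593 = -593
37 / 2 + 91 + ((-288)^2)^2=13759414491 / 2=6879707245.50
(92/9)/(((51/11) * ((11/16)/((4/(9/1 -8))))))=5888/459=12.83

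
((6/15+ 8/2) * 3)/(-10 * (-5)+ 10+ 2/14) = 462/2105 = 0.22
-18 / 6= -3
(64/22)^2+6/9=3314/363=9.13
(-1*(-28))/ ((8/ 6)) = 21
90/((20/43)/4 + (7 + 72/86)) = 11.32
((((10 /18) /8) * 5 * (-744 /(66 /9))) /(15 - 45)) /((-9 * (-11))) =0.01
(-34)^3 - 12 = -39316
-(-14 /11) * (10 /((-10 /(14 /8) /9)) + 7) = -245 /22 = -11.14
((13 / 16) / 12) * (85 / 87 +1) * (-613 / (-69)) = 342667 / 288144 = 1.19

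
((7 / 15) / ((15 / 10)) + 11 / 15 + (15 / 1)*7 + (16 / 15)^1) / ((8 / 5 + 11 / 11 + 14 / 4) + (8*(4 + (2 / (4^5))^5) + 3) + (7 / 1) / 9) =21198584183521280 / 8288118650175533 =2.56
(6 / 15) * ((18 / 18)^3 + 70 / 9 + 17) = 464 / 45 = 10.31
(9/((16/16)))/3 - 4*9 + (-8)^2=31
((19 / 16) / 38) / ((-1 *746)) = -1 / 23872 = -0.00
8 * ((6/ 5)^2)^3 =23.89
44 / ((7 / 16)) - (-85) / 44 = 31571 / 308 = 102.50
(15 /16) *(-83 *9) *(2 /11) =-11205 /88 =-127.33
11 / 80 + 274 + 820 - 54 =83211 / 80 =1040.14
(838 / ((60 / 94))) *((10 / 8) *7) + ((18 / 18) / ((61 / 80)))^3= 31295701831 / 2723772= 11489.84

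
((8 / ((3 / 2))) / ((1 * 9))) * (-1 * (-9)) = 16 / 3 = 5.33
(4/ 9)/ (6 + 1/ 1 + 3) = 2/ 45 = 0.04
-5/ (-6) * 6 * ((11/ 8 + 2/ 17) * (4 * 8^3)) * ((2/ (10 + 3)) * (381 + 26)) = 211509760/ 221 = 957057.74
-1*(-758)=758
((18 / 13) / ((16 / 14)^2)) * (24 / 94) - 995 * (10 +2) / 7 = -58353459 / 34216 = -1705.44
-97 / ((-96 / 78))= 1261 / 16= 78.81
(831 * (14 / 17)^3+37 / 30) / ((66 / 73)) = 514.72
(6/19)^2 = 36/361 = 0.10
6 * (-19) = -114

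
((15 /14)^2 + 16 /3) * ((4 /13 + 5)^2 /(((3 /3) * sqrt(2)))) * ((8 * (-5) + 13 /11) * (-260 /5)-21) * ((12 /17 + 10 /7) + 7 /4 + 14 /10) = 238772470058571 * sqrt(2) /247767520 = 1362871.39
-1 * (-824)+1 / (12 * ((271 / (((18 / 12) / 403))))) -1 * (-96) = 803807681 / 873704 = 920.00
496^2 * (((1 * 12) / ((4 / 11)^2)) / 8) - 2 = 2790742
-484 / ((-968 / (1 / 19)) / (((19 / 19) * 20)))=10 / 19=0.53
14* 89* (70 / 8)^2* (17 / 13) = 12973975 / 104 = 124749.76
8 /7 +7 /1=57 /7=8.14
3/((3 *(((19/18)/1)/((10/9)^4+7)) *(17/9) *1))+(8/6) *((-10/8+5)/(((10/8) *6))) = 4.94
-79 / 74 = -1.07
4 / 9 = 0.44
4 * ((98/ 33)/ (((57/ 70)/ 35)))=960400/ 1881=510.58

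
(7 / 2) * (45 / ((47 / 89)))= 28035 / 94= 298.24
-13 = -13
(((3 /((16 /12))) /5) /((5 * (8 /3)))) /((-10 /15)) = -81 /1600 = -0.05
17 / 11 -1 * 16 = -159 / 11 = -14.45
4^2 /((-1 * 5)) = -16 /5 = -3.20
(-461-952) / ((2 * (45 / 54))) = -4239 / 5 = -847.80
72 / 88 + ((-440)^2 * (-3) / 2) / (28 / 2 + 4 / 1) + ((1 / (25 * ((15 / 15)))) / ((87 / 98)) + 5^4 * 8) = -88781449 / 7975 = -11132.47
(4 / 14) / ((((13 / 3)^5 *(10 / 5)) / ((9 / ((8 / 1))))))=2187 / 20792408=0.00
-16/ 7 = -2.29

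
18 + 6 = 24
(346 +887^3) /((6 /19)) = 4419808177 /2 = 2209904088.50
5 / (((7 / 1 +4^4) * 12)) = 5 / 3156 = 0.00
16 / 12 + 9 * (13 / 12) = 133 / 12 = 11.08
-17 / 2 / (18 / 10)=-85 / 18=-4.72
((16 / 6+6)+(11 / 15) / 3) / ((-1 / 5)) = -401 / 9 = -44.56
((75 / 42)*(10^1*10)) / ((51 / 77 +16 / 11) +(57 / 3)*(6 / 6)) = 6875 / 813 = 8.46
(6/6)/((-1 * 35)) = -1/35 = -0.03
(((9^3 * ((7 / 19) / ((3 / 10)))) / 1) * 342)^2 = 93746192400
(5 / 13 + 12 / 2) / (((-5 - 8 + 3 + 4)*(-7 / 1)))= 83 / 546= 0.15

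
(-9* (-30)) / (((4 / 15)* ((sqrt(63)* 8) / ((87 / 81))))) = 725* sqrt(7) / 112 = 17.13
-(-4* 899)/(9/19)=68324/9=7591.56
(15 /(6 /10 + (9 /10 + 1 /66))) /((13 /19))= 1881 /130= 14.47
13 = 13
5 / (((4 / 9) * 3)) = 15 / 4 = 3.75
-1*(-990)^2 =-980100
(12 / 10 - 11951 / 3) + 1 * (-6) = -59827 / 15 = -3988.47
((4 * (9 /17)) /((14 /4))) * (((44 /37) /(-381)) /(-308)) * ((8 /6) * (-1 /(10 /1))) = -16 /19571335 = -0.00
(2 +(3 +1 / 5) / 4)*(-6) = -84 / 5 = -16.80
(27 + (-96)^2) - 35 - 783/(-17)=157319/17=9254.06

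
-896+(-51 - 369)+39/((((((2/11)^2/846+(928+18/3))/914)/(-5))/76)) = -189052395706/11951231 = -15818.65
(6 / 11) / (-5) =-6 / 55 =-0.11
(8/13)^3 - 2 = -3882/2197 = -1.77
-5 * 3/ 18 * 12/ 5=-2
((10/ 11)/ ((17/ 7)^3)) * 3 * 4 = 41160/ 54043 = 0.76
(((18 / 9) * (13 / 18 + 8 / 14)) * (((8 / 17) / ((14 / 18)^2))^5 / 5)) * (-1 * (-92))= 190374138774945792 / 14037606086678755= 13.56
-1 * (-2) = 2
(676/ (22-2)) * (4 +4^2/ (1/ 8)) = 22308/ 5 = 4461.60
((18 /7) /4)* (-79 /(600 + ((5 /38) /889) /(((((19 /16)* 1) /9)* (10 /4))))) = -0.08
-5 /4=-1.25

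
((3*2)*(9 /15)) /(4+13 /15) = 54 /73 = 0.74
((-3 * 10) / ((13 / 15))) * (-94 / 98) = 21150 / 637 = 33.20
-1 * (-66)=66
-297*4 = -1188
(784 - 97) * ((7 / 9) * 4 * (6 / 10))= 6412 / 5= 1282.40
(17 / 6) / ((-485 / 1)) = -17 / 2910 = -0.01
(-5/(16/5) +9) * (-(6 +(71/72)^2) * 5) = -259.29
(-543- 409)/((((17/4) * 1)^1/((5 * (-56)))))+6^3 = 62936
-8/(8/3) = -3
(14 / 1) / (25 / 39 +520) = 546 / 20305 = 0.03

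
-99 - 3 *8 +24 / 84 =-859 / 7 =-122.71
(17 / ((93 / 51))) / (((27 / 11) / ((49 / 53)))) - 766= -33824755 / 44361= -762.49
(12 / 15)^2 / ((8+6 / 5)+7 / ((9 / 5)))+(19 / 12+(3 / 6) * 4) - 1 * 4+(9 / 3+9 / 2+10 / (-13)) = 2923289 / 459420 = 6.36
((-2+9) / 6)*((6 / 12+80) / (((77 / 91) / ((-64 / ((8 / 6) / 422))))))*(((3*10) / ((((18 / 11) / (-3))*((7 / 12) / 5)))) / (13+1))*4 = 302827200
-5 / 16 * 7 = -35 / 16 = -2.19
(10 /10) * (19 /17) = 19 /17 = 1.12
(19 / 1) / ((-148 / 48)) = -228 / 37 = -6.16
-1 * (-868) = 868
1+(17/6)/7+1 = 101/42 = 2.40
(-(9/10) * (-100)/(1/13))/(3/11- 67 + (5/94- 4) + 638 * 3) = 403260/635333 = 0.63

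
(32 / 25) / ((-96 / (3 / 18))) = -1 / 450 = -0.00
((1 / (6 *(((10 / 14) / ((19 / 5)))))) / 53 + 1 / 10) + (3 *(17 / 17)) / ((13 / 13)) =12389 / 3975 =3.12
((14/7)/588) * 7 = 1/42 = 0.02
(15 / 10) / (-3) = -0.50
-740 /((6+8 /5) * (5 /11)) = -214.21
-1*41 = -41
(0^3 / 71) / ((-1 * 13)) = 0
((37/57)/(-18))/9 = -37/9234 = -0.00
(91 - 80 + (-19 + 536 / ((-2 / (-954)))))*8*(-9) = -18407808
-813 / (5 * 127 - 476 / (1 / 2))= 813 / 317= 2.56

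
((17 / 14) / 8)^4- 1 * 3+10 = 1101547073 / 157351936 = 7.00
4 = 4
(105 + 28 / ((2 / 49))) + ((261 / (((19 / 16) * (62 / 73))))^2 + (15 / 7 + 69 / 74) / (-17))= 67760.17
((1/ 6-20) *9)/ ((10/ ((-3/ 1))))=1071/ 20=53.55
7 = 7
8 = 8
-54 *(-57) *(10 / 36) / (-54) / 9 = -95 / 54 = -1.76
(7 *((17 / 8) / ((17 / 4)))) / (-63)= -1 / 18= -0.06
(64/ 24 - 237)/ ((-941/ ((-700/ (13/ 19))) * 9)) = -9349900/ 330291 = -28.31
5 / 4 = 1.25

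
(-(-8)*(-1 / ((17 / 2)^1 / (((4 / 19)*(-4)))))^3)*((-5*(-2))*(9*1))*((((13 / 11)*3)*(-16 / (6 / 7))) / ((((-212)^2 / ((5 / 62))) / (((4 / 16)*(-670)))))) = 449519616000 / 32278525313023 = 0.01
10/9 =1.11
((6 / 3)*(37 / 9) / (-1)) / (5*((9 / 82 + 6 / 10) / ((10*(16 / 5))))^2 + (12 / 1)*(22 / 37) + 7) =-94260797440 / 162075522933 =-0.58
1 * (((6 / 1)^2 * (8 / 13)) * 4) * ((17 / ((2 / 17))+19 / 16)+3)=13176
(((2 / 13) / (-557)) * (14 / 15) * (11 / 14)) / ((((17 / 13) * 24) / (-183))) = 671 / 568140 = 0.00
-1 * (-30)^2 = -900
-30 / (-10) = 3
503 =503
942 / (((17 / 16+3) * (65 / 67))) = 1009824 / 4225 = 239.01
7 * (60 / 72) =35 / 6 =5.83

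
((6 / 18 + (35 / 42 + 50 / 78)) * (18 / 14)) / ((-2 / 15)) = -6345 / 364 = -17.43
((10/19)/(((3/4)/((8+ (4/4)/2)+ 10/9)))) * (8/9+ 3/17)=563980/78489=7.19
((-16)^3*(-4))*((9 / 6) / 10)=2457.60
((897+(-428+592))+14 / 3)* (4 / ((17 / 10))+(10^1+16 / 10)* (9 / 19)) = 40518778 / 4845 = 8363.01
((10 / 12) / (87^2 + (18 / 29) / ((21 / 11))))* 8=4060 / 4609719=0.00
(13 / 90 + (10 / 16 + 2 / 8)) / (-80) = -367 / 28800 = -0.01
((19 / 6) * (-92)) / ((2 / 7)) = -3059 / 3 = -1019.67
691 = 691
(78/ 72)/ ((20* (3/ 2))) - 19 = -6827/ 360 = -18.96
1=1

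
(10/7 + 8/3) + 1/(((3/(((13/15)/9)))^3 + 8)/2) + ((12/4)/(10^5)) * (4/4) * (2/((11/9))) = 3143064683846467/767470946550000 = 4.10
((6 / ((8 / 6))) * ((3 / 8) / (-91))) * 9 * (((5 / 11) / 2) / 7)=-1215 / 224224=-0.01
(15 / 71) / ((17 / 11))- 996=-1202007 / 1207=-995.86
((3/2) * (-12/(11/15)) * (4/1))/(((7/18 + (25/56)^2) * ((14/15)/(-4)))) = 130636800/182611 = 715.38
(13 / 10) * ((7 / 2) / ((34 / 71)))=6461 / 680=9.50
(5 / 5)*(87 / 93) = 29 / 31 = 0.94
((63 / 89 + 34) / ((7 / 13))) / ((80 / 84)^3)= 53127711 / 712000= 74.62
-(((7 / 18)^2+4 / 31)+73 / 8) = -9.41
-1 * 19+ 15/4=-61/4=-15.25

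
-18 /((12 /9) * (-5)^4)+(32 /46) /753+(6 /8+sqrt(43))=31577899 /43297500+sqrt(43)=7.29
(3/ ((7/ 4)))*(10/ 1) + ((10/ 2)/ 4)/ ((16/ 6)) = 17.61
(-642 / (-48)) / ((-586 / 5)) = -535 / 4688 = -0.11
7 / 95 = 0.07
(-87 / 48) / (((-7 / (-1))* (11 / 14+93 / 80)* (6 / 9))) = -435 / 2182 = -0.20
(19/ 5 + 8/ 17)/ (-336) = -121/ 9520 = -0.01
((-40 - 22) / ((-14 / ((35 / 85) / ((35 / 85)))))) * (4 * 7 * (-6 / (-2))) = 372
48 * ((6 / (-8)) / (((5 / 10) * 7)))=-72 / 7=-10.29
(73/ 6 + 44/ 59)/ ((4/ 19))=86849/ 1416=61.33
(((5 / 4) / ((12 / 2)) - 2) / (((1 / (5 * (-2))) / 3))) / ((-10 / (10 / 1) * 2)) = -215 / 8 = -26.88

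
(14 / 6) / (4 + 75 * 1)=0.03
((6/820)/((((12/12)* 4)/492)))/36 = 0.02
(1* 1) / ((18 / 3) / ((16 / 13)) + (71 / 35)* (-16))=-280 / 7723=-0.04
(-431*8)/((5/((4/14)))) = -197.03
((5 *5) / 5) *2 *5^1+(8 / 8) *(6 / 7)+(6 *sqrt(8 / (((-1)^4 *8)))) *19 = 164.86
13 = 13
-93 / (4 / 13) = -1209 / 4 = -302.25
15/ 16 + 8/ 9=263/ 144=1.83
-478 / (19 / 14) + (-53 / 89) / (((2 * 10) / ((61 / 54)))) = -352.24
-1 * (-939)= 939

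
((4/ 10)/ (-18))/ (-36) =1/ 1620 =0.00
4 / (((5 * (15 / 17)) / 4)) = 272 / 75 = 3.63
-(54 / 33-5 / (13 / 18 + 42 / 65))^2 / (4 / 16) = -5050092096 / 310147321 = -16.28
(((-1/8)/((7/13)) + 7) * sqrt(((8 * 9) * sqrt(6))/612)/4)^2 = 143641 * sqrt(6)/426496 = 0.82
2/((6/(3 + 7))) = 10/3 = 3.33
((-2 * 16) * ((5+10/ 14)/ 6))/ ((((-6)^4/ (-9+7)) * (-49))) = -80/ 83349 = -0.00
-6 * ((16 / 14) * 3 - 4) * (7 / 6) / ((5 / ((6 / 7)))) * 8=192 / 35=5.49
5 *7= 35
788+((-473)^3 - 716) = -105823745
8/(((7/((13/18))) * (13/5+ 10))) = 260/3969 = 0.07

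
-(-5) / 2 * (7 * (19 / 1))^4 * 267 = 417722462535 / 2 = 208861231267.50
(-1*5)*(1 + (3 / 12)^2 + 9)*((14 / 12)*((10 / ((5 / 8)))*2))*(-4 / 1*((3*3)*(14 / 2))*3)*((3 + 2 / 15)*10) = 44493960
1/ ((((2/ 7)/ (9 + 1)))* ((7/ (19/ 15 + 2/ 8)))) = 91/ 12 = 7.58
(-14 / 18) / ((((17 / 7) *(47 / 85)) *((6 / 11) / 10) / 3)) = -13475 / 423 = -31.86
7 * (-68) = -476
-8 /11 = -0.73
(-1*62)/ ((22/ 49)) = -1519/ 11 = -138.09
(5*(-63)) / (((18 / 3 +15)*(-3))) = 5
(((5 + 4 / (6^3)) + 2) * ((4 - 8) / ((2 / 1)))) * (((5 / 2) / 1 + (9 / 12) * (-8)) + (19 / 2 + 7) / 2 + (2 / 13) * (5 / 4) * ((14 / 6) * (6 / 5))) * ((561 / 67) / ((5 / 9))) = -3898015 / 3484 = -1118.83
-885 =-885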